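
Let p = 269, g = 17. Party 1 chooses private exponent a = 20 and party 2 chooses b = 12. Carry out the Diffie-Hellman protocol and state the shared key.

256

Party 2 sends B = g^b mod p = 17^12 mod 269.
17^1 ≡ 17 (mod 269)
17^2 = (17^1)^2 ≡ 17^2 = 289 ≡ 20 (mod 269)
17^4 = (17^2)^2 ≡ 20^2 = 400 ≡ 131 (mod 269)
17^8 = (17^4)^2 ≡ 131^2 = 17161 ≡ 214 (mod 269)
17^12 = 17^8 · 17^4 ≡ 214 · 131 ≡ 58 (mod 269).
So B = 58. Party 1 then computes K = B^a mod p = 58^20 mod 269.
58^1 ≡ 58 (mod 269)
58^2 = (58^1)^2 ≡ 58^2 = 3364 ≡ 136 (mod 269)
58^4 = (58^2)^2 ≡ 136^2 = 18496 ≡ 204 (mod 269)
58^8 = (58^4)^2 ≡ 204^2 = 41616 ≡ 190 (mod 269)
58^16 = (58^8)^2 ≡ 190^2 = 36100 ≡ 54 (mod 269)
58^20 = 58^16 · 58^4 ≡ 54 · 204 ≡ 256 (mod 269).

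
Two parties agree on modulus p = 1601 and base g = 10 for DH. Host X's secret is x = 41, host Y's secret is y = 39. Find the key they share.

1441

Host Y sends B = g^y mod p = 10^39 mod 1601.
10^1 ≡ 10 (mod 1601)
10^2 = (10^1)^2 ≡ 10^2 = 100 ≡ 100 (mod 1601)
10^4 = (10^2)^2 ≡ 100^2 = 10000 ≡ 394 (mod 1601)
10^8 = (10^4)^2 ≡ 394^2 = 155236 ≡ 1540 (mod 1601)
10^16 = (10^8)^2 ≡ 1540^2 = 2371600 ≡ 519 (mod 1601)
10^32 = (10^16)^2 ≡ 519^2 = 269361 ≡ 393 (mod 1601)
10^39 = 10^32 · 10^4 · 10^2 · 10^1 ≡ 393 · 394 · 100 · 10 ≡ 1285 (mod 1601).
So B = 1285. Host X then computes K = B^x mod p = 1285^41 mod 1601.
1285^1 ≡ 1285 (mod 1601)
1285^2 = (1285^1)^2 ≡ 1285^2 = 1651225 ≡ 594 (mod 1601)
1285^4 = (1285^2)^2 ≡ 594^2 = 352836 ≡ 616 (mod 1601)
1285^8 = (1285^4)^2 ≡ 616^2 = 379456 ≡ 19 (mod 1601)
1285^16 = (1285^8)^2 ≡ 19^2 = 361 ≡ 361 (mod 1601)
1285^32 = (1285^16)^2 ≡ 361^2 = 130321 ≡ 640 (mod 1601)
1285^41 = 1285^32 · 1285^8 · 1285^1 ≡ 640 · 19 · 1285 ≡ 1441 (mod 1601).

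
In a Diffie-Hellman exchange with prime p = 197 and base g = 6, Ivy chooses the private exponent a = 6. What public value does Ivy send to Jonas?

164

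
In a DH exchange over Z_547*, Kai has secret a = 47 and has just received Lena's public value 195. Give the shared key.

492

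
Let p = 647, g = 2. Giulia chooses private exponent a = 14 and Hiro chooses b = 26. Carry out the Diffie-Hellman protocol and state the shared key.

Giulia sends A = g^a mod p = 2^14 mod 647.
2^1 ≡ 2 (mod 647)
2^2 = (2^1)^2 ≡ 2^2 = 4 ≡ 4 (mod 647)
2^4 = (2^2)^2 ≡ 4^2 = 16 ≡ 16 (mod 647)
2^8 = (2^4)^2 ≡ 16^2 = 256 ≡ 256 (mod 647)
2^14 = 2^8 · 2^4 · 2^2 ≡ 256 · 16 · 4 ≡ 209 (mod 647).
So A = 209. Hiro then computes K = A^b mod p = 209^26 mod 647.
209^1 ≡ 209 (mod 647)
209^2 = (209^1)^2 ≡ 209^2 = 43681 ≡ 332 (mod 647)
209^4 = (209^2)^2 ≡ 332^2 = 110224 ≡ 234 (mod 647)
209^8 = (209^4)^2 ≡ 234^2 = 54756 ≡ 408 (mod 647)
209^16 = (209^8)^2 ≡ 408^2 = 166464 ≡ 185 (mod 647)
209^26 = 209^16 · 209^8 · 209^2 ≡ 185 · 408 · 332 ≡ 403 (mod 647).

403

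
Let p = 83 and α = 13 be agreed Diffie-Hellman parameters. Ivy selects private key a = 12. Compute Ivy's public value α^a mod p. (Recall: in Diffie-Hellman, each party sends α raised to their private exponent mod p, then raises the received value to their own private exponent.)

65

Public value = 13^12 mod 83.
13^1 ≡ 13 (mod 83)
13^2 = (13^1)^2 ≡ 13^2 = 169 ≡ 3 (mod 83)
13^4 = (13^2)^2 ≡ 3^2 = 9 ≡ 9 (mod 83)
13^8 = (13^4)^2 ≡ 9^2 = 81 ≡ 81 (mod 83)
13^12 = 13^8 · 13^4 ≡ 81 · 9 ≡ 65 (mod 83).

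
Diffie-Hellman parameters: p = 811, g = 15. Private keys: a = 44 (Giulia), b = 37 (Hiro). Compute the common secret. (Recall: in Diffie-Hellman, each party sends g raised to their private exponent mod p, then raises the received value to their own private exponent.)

54

Giulia sends A = g^a mod p = 15^44 mod 811.
15^1 ≡ 15 (mod 811)
15^2 = (15^1)^2 ≡ 15^2 = 225 ≡ 225 (mod 811)
15^4 = (15^2)^2 ≡ 225^2 = 50625 ≡ 343 (mod 811)
15^8 = (15^4)^2 ≡ 343^2 = 117649 ≡ 54 (mod 811)
15^16 = (15^8)^2 ≡ 54^2 = 2916 ≡ 483 (mod 811)
15^32 = (15^16)^2 ≡ 483^2 = 233289 ≡ 532 (mod 811)
15^44 = 15^32 · 15^8 · 15^4 ≡ 532 · 54 · 343 ≡ 54 (mod 811).
So A = 54. Hiro then computes K = A^b mod p = 54^37 mod 811.
54^1 ≡ 54 (mod 811)
54^2 = (54^1)^2 ≡ 54^2 = 2916 ≡ 483 (mod 811)
54^4 = (54^2)^2 ≡ 483^2 = 233289 ≡ 532 (mod 811)
54^8 = (54^4)^2 ≡ 532^2 = 283024 ≡ 796 (mod 811)
54^16 = (54^8)^2 ≡ 796^2 = 633616 ≡ 225 (mod 811)
54^32 = (54^16)^2 ≡ 225^2 = 50625 ≡ 343 (mod 811)
54^37 = 54^32 · 54^4 · 54^1 ≡ 343 · 532 · 54 ≡ 54 (mod 811).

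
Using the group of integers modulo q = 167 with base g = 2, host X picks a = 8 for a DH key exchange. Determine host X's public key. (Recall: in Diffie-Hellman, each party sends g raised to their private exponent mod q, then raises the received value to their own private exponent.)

Public value = 2^{8} \pmod{167}.
2^1 ≡ 2 (mod 167)
2^2 = (2^1)^2 ≡ 2^2 = 4 ≡ 4 (mod 167)
2^4 = (2^2)^2 ≡ 4^2 = 16 ≡ 16 (mod 167)
2^8 = (2^4)^2 ≡ 16^2 = 256 ≡ 89 (mod 167)

89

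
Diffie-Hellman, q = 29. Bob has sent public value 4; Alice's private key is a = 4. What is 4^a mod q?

24

Shared key K = 4^4 mod 29.
4^1 ≡ 4 (mod 29)
4^2 = (4^1)^2 ≡ 4^2 = 16 ≡ 16 (mod 29)
4^4 = (4^2)^2 ≡ 16^2 = 256 ≡ 24 (mod 29)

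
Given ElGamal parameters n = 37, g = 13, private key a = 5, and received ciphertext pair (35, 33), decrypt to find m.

14

Shared mask s = c₁^a mod n = 35^5 mod 37.
35^1 ≡ 35 (mod 37)
35^2 = (35^1)^2 ≡ 35^2 = 1225 ≡ 4 (mod 37)
35^4 = (35^2)^2 ≡ 4^2 = 16 ≡ 16 (mod 37)
35^5 = 35^4 · 35^1 ≡ 16 · 35 ≡ 5 (mod 37).
So s = 5; s⁻¹ ≡ 15 (mod 37).
m = c₂ · s⁻¹ mod 37 = 33 · 15 mod 37 = 14.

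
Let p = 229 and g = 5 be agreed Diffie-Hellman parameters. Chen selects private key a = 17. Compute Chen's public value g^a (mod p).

97

Public value = 5^17 (mod 229).
5^1 ≡ 5 (mod 229)
5^2 = (5^1)^2 ≡ 5^2 = 25 ≡ 25 (mod 229)
5^4 = (5^2)^2 ≡ 25^2 = 625 ≡ 167 (mod 229)
5^8 = (5^4)^2 ≡ 167^2 = 27889 ≡ 180 (mod 229)
5^16 = (5^8)^2 ≡ 180^2 = 32400 ≡ 111 (mod 229)
5^17 = 5^16 · 5^1 ≡ 111 · 5 ≡ 97 (mod 229).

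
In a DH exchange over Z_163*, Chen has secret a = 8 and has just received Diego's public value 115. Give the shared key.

25

Shared key K = 115^8 mod 163.
115^1 ≡ 115 (mod 163)
115^2 = (115^1)^2 ≡ 115^2 = 13225 ≡ 22 (mod 163)
115^4 = (115^2)^2 ≡ 22^2 = 484 ≡ 158 (mod 163)
115^8 = (115^4)^2 ≡ 158^2 = 24964 ≡ 25 (mod 163)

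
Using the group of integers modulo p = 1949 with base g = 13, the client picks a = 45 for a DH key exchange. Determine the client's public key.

1178

Public value = 13^45 (mod 1949).
13^1 ≡ 13 (mod 1949)
13^2 = (13^1)^2 ≡ 13^2 = 169 ≡ 169 (mod 1949)
13^4 = (13^2)^2 ≡ 169^2 = 28561 ≡ 1275 (mod 1949)
13^8 = (13^4)^2 ≡ 1275^2 = 1625625 ≡ 159 (mod 1949)
13^16 = (13^8)^2 ≡ 159^2 = 25281 ≡ 1893 (mod 1949)
13^32 = (13^16)^2 ≡ 1893^2 = 3583449 ≡ 1187 (mod 1949)
13^45 = 13^32 · 13^8 · 13^4 · 13^1 ≡ 1187 · 159 · 1275 · 13 ≡ 1178 (mod 1949).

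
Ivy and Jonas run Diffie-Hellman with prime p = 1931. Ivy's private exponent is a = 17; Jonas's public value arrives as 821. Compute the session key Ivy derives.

1468

Shared key K = 821^17 mod 1931.
821^1 ≡ 821 (mod 1931)
821^2 = (821^1)^2 ≡ 821^2 = 674041 ≡ 122 (mod 1931)
821^4 = (821^2)^2 ≡ 122^2 = 14884 ≡ 1367 (mod 1931)
821^8 = (821^4)^2 ≡ 1367^2 = 1868689 ≡ 1412 (mod 1931)
821^16 = (821^8)^2 ≡ 1412^2 = 1993744 ≡ 952 (mod 1931)
821^17 = 821^16 · 821^1 ≡ 952 · 821 ≡ 1468 (mod 1931).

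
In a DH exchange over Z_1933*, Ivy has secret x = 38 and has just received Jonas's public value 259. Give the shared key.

1185

Shared key K = 259^38 mod 1933.
259^1 ≡ 259 (mod 1933)
259^2 = (259^1)^2 ≡ 259^2 = 67081 ≡ 1359 (mod 1933)
259^4 = (259^2)^2 ≡ 1359^2 = 1846881 ≡ 866 (mod 1933)
259^8 = (259^4)^2 ≡ 866^2 = 749956 ≡ 1885 (mod 1933)
259^16 = (259^8)^2 ≡ 1885^2 = 3553225 ≡ 371 (mod 1933)
259^32 = (259^16)^2 ≡ 371^2 = 137641 ≡ 398 (mod 1933)
259^38 = 259^32 · 259^4 · 259^2 ≡ 398 · 866 · 1359 ≡ 1185 (mod 1933).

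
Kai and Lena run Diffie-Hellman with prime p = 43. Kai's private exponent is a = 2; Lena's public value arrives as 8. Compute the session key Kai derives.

21

Shared key K = 8^2 mod 43.
8^1 ≡ 8 (mod 43)
8^2 = (8^1)^2 ≡ 8^2 = 64 ≡ 21 (mod 43)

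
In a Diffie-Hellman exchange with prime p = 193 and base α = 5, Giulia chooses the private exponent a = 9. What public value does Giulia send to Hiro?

158

Public value = 5^9 mod 193.
5^1 ≡ 5 (mod 193)
5^2 = (5^1)^2 ≡ 5^2 = 25 ≡ 25 (mod 193)
5^4 = (5^2)^2 ≡ 25^2 = 625 ≡ 46 (mod 193)
5^8 = (5^4)^2 ≡ 46^2 = 2116 ≡ 186 (mod 193)
5^9 = 5^8 · 5^1 ≡ 186 · 5 ≡ 158 (mod 193).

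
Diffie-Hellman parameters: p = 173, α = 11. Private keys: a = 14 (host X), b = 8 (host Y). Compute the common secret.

119

Host X sends A = α^a mod p = 11^14 mod 173.
11^1 ≡ 11 (mod 173)
11^2 = (11^1)^2 ≡ 11^2 = 121 ≡ 121 (mod 173)
11^4 = (11^2)^2 ≡ 121^2 = 14641 ≡ 109 (mod 173)
11^8 = (11^4)^2 ≡ 109^2 = 11881 ≡ 117 (mod 173)
11^14 = 11^8 · 11^4 · 11^2 ≡ 117 · 109 · 121 ≡ 126 (mod 173).
So A = 126. Host Y then computes K = A^b mod p = 126^8 mod 173.
126^1 ≡ 126 (mod 173)
126^2 = (126^1)^2 ≡ 126^2 = 15876 ≡ 133 (mod 173)
126^4 = (126^2)^2 ≡ 133^2 = 17689 ≡ 43 (mod 173)
126^8 = (126^4)^2 ≡ 43^2 = 1849 ≡ 119 (mod 173)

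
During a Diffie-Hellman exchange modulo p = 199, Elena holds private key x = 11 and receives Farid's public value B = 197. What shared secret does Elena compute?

141

Shared key K = 197^11 mod 199.
197^1 ≡ 197 (mod 199)
197^2 = (197^1)^2 ≡ 197^2 = 38809 ≡ 4 (mod 199)
197^4 = (197^2)^2 ≡ 4^2 = 16 ≡ 16 (mod 199)
197^8 = (197^4)^2 ≡ 16^2 = 256 ≡ 57 (mod 199)
197^11 = 197^8 · 197^2 · 197^1 ≡ 57 · 4 · 197 ≡ 141 (mod 199).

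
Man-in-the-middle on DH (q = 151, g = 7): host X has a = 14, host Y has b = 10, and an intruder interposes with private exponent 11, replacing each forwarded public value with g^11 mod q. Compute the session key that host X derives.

136

Host X receives an intruder's public value M = 7^11 mod 151 instead of the honest one.
7^1 ≡ 7 (mod 151)
7^2 = (7^1)^2 ≡ 7^2 = 49 ≡ 49 (mod 151)
7^4 = (7^2)^2 ≡ 49^2 = 2401 ≡ 136 (mod 151)
7^8 = (7^4)^2 ≡ 136^2 = 18496 ≡ 74 (mod 151)
7^11 = 7^8 · 7^2 · 7^1 ≡ 74 · 49 · 7 ≡ 14 (mod 151).
So M = 14. Host X computes K = M^14 mod 151.
14^1 ≡ 14 (mod 151)
14^2 = (14^1)^2 ≡ 14^2 = 196 ≡ 45 (mod 151)
14^4 = (14^2)^2 ≡ 45^2 = 2025 ≡ 62 (mod 151)
14^8 = (14^4)^2 ≡ 62^2 = 3844 ≡ 69 (mod 151)
14^14 = 14^8 · 14^4 · 14^2 ≡ 69 · 62 · 45 ≡ 136 (mod 151).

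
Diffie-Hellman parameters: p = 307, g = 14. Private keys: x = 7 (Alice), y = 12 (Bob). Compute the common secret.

Bob sends B = g^y mod p = 14^12 mod 307.
14^1 ≡ 14 (mod 307)
14^2 = (14^1)^2 ≡ 14^2 = 196 ≡ 196 (mod 307)
14^4 = (14^2)^2 ≡ 196^2 = 38416 ≡ 41 (mod 307)
14^8 = (14^4)^2 ≡ 41^2 = 1681 ≡ 146 (mod 307)
14^12 = 14^8 · 14^4 ≡ 146 · 41 ≡ 153 (mod 307).
So B = 153. Alice then computes K = B^x mod p = 153^7 mod 307.
153^1 ≡ 153 (mod 307)
153^2 = (153^1)^2 ≡ 153^2 = 23409 ≡ 77 (mod 307)
153^4 = (153^2)^2 ≡ 77^2 = 5929 ≡ 96 (mod 307)
153^7 = 153^4 · 153^2 · 153^1 ≡ 96 · 77 · 153 ≡ 295 (mod 307).

295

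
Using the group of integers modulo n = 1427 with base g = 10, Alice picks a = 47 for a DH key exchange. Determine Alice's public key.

Public value = 10^47 (mod 1427).
10^1 ≡ 10 (mod 1427)
10^2 = (10^1)^2 ≡ 10^2 = 100 ≡ 100 (mod 1427)
10^4 = (10^2)^2 ≡ 100^2 = 10000 ≡ 11 (mod 1427)
10^8 = (10^4)^2 ≡ 11^2 = 121 ≡ 121 (mod 1427)
10^16 = (10^8)^2 ≡ 121^2 = 14641 ≡ 371 (mod 1427)
10^32 = (10^16)^2 ≡ 371^2 = 137641 ≡ 649 (mod 1427)
10^47 = 10^32 · 10^8 · 10^4 · 10^2 · 10^1 ≡ 649 · 121 · 11 · 100 · 10 ≡ 247 (mod 1427).

247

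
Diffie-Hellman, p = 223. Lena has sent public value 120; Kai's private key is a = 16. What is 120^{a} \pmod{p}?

Shared key K = 120^16 mod 223.
120^1 ≡ 120 (mod 223)
120^2 = (120^1)^2 ≡ 120^2 = 14400 ≡ 128 (mod 223)
120^4 = (120^2)^2 ≡ 128^2 = 16384 ≡ 105 (mod 223)
120^8 = (120^4)^2 ≡ 105^2 = 11025 ≡ 98 (mod 223)
120^16 = (120^8)^2 ≡ 98^2 = 9604 ≡ 15 (mod 223)

15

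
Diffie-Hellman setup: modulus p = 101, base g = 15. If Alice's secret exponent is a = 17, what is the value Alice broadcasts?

67

Public value = 15^17 mod 101.
15^1 ≡ 15 (mod 101)
15^2 = (15^1)^2 ≡ 15^2 = 225 ≡ 23 (mod 101)
15^4 = (15^2)^2 ≡ 23^2 = 529 ≡ 24 (mod 101)
15^8 = (15^4)^2 ≡ 24^2 = 576 ≡ 71 (mod 101)
15^16 = (15^8)^2 ≡ 71^2 = 5041 ≡ 92 (mod 101)
15^17 = 15^16 · 15^1 ≡ 92 · 15 ≡ 67 (mod 101).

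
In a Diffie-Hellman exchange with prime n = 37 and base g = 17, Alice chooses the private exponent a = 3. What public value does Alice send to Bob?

29

Public value = 17^3 (mod 37).
17^1 ≡ 17 (mod 37)
17^2 = (17^1)^2 ≡ 17^2 = 289 ≡ 30 (mod 37)
17^3 = 17^2 · 17^1 ≡ 30 · 17 ≡ 29 (mod 37).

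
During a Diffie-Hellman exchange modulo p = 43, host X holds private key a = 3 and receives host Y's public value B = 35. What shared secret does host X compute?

Shared key K = 35^3 mod 43.
35^1 ≡ 35 (mod 43)
35^2 = (35^1)^2 ≡ 35^2 = 1225 ≡ 21 (mod 43)
35^3 = 35^2 · 35^1 ≡ 21 · 35 ≡ 4 (mod 43).

4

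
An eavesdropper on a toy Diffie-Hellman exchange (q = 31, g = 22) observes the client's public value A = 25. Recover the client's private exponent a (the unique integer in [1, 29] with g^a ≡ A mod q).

Try successive powers of 22 modulo 31:
22^1 ≡ 22
22^2 ≡ 19
22^3 ≡ 15
22^4 ≡ 20
22^5 ≡ 6
22^6 ≡ 8
22^7 ≡ 21
22^8 ≡ 28
22^9 ≡ 27
22^10 ≡ 5
22^11 ≡ 17
22^12 ≡ 2
22^13 ≡ 13
22^14 ≡ 7
22^15 ≡ 30
22^16 ≡ 9
22^17 ≡ 12
22^18 ≡ 16
22^19 ≡ 11
22^20 ≡ 25
Found: a = 20.

20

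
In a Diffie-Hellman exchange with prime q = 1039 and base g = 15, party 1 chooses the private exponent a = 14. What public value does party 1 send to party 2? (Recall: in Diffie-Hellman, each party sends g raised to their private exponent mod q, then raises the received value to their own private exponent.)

Public value = 15^14 mod 1039.
15^1 ≡ 15 (mod 1039)
15^2 = (15^1)^2 ≡ 15^2 = 225 ≡ 225 (mod 1039)
15^4 = (15^2)^2 ≡ 225^2 = 50625 ≡ 753 (mod 1039)
15^8 = (15^4)^2 ≡ 753^2 = 567009 ≡ 754 (mod 1039)
15^14 = 15^8 · 15^4 · 15^2 ≡ 754 · 753 · 225 ≡ 361 (mod 1039).

361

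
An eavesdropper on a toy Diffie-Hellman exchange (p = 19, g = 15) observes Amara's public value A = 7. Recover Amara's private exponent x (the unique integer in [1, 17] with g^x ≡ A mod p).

12

Try successive powers of 15 modulo 19:
15^1 ≡ 15
15^2 ≡ 16
15^3 ≡ 12
15^4 ≡ 9
15^5 ≡ 2
15^6 ≡ 11
15^7 ≡ 13
15^8 ≡ 5
15^9 ≡ 18
15^10 ≡ 4
15^11 ≡ 3
15^12 ≡ 7
Found: x = 12.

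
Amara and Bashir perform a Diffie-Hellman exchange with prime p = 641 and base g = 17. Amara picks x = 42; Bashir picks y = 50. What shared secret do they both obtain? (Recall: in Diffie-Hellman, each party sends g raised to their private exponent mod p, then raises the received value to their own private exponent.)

Amara sends A = g^x mod p = 17^42 mod 641.
17^1 ≡ 17 (mod 641)
17^2 = (17^1)^2 ≡ 17^2 = 289 ≡ 289 (mod 641)
17^4 = (17^2)^2 ≡ 289^2 = 83521 ≡ 191 (mod 641)
17^8 = (17^4)^2 ≡ 191^2 = 36481 ≡ 585 (mod 641)
17^16 = (17^8)^2 ≡ 585^2 = 342225 ≡ 572 (mod 641)
17^32 = (17^16)^2 ≡ 572^2 = 327184 ≡ 274 (mod 641)
17^42 = 17^32 · 17^8 · 17^2 ≡ 274 · 585 · 289 ≡ 22 (mod 641).
So A = 22. Bashir then computes K = A^y mod p = 22^50 mod 641.
22^1 ≡ 22 (mod 641)
22^2 = (22^1)^2 ≡ 22^2 = 484 ≡ 484 (mod 641)
22^4 = (22^2)^2 ≡ 484^2 = 234256 ≡ 291 (mod 641)
22^8 = (22^4)^2 ≡ 291^2 = 84681 ≡ 69 (mod 641)
22^16 = (22^8)^2 ≡ 69^2 = 4761 ≡ 274 (mod 641)
22^32 = (22^16)^2 ≡ 274^2 = 75076 ≡ 79 (mod 641)
22^50 = 22^32 · 22^16 · 22^2 ≡ 79 · 274 · 484 ≡ 160 (mod 641).

160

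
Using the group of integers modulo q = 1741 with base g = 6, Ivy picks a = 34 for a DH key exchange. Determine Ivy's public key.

Public value = 6^34 mod 1741.
6^1 ≡ 6 (mod 1741)
6^2 = (6^1)^2 ≡ 6^2 = 36 ≡ 36 (mod 1741)
6^4 = (6^2)^2 ≡ 36^2 = 1296 ≡ 1296 (mod 1741)
6^8 = (6^4)^2 ≡ 1296^2 = 1679616 ≡ 1292 (mod 1741)
6^16 = (6^8)^2 ≡ 1292^2 = 1669264 ≡ 1386 (mod 1741)
6^32 = (6^16)^2 ≡ 1386^2 = 1920996 ≡ 673 (mod 1741)
6^34 = 6^32 · 6^2 ≡ 673 · 36 ≡ 1595 (mod 1741).

1595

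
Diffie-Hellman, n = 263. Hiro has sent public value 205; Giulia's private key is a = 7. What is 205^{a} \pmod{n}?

17

Shared key K = 205^7 mod 263.
205^1 ≡ 205 (mod 263)
205^2 = (205^1)^2 ≡ 205^2 = 42025 ≡ 208 (mod 263)
205^4 = (205^2)^2 ≡ 208^2 = 43264 ≡ 132 (mod 263)
205^7 = 205^4 · 205^2 · 205^1 ≡ 132 · 208 · 205 ≡ 17 (mod 263).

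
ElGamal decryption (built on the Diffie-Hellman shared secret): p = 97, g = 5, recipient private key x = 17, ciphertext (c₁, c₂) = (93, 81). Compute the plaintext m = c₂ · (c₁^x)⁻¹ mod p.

Shared mask s = c₁^x mod p = 93^17 mod 97.
93^1 ≡ 93 (mod 97)
93^2 = (93^1)^2 ≡ 93^2 = 8649 ≡ 16 (mod 97)
93^4 = (93^2)^2 ≡ 16^2 = 256 ≡ 62 (mod 97)
93^8 = (93^4)^2 ≡ 62^2 = 3844 ≡ 61 (mod 97)
93^16 = (93^8)^2 ≡ 61^2 = 3721 ≡ 35 (mod 97)
93^17 = 93^16 · 93^1 ≡ 35 · 93 ≡ 54 (mod 97).
So s = 54; s⁻¹ ≡ 9 (mod 97).
m = c₂ · s⁻¹ mod 97 = 81 · 9 mod 97 = 50.

50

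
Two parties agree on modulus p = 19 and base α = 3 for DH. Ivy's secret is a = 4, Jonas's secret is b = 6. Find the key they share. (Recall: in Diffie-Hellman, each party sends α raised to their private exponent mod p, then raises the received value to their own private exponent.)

Jonas sends B = α^b mod p = 3^6 mod 19.
3^1 ≡ 3 (mod 19)
3^2 = (3^1)^2 ≡ 3^2 = 9 ≡ 9 (mod 19)
3^4 = (3^2)^2 ≡ 9^2 = 81 ≡ 5 (mod 19)
3^6 = 3^4 · 3^2 ≡ 5 · 9 ≡ 7 (mod 19).
So B = 7. Ivy then computes K = B^a mod p = 7^4 mod 19.
7^1 ≡ 7 (mod 19)
7^2 = (7^1)^2 ≡ 7^2 = 49 ≡ 11 (mod 19)
7^4 = (7^2)^2 ≡ 11^2 = 121 ≡ 7 (mod 19)

7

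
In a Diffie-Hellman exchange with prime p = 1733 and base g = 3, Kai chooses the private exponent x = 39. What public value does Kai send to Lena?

Public value = 3^39 (mod 1733).
3^1 ≡ 3 (mod 1733)
3^2 = (3^1)^2 ≡ 3^2 = 9 ≡ 9 (mod 1733)
3^4 = (3^2)^2 ≡ 9^2 = 81 ≡ 81 (mod 1733)
3^8 = (3^4)^2 ≡ 81^2 = 6561 ≡ 1362 (mod 1733)
3^16 = (3^8)^2 ≡ 1362^2 = 1855044 ≡ 734 (mod 1733)
3^32 = (3^16)^2 ≡ 734^2 = 538756 ≡ 1526 (mod 1733)
3^39 = 3^32 · 3^4 · 3^2 · 3^1 ≡ 1526 · 81 · 9 · 3 ≡ 1337 (mod 1733).

1337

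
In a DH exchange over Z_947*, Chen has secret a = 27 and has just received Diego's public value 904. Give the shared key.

Shared key K = 904^27 mod 947.
904^1 ≡ 904 (mod 947)
904^2 = (904^1)^2 ≡ 904^2 = 817216 ≡ 902 (mod 947)
904^4 = (904^2)^2 ≡ 902^2 = 813604 ≡ 131 (mod 947)
904^8 = (904^4)^2 ≡ 131^2 = 17161 ≡ 115 (mod 947)
904^16 = (904^8)^2 ≡ 115^2 = 13225 ≡ 914 (mod 947)
904^27 = 904^16 · 904^8 · 904^2 · 904^1 ≡ 914 · 115 · 902 · 904 ≡ 660 (mod 947).

660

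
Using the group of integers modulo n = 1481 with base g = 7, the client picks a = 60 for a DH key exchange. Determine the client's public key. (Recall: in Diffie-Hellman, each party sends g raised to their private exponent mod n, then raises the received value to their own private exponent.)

Public value = 7^60 (mod 1481).
7^1 ≡ 7 (mod 1481)
7^2 = (7^1)^2 ≡ 7^2 = 49 ≡ 49 (mod 1481)
7^4 = (7^2)^2 ≡ 49^2 = 2401 ≡ 920 (mod 1481)
7^8 = (7^4)^2 ≡ 920^2 = 846400 ≡ 749 (mod 1481)
7^16 = (7^8)^2 ≡ 749^2 = 561001 ≡ 1183 (mod 1481)
7^32 = (7^16)^2 ≡ 1183^2 = 1399489 ≡ 1425 (mod 1481)
7^60 = 7^32 · 7^16 · 7^8 · 7^4 ≡ 1425 · 1183 · 749 · 920 ≡ 364 (mod 1481).

364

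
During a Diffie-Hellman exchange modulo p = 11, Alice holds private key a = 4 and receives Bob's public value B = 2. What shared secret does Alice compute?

Shared key K = 2^4 mod 11.
2^1 ≡ 2 (mod 11)
2^2 = (2^1)^2 ≡ 2^2 = 4 ≡ 4 (mod 11)
2^4 = (2^2)^2 ≡ 4^2 = 16 ≡ 5 (mod 11)

5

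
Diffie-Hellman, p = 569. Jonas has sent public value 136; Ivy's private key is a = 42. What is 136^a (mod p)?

Shared key K = 136^42 mod 569.
136^1 ≡ 136 (mod 569)
136^2 = (136^1)^2 ≡ 136^2 = 18496 ≡ 288 (mod 569)
136^4 = (136^2)^2 ≡ 288^2 = 82944 ≡ 439 (mod 569)
136^8 = (136^4)^2 ≡ 439^2 = 192721 ≡ 399 (mod 569)
136^16 = (136^8)^2 ≡ 399^2 = 159201 ≡ 450 (mod 569)
136^32 = (136^16)^2 ≡ 450^2 = 202500 ≡ 505 (mod 569)
136^42 = 136^32 · 136^8 · 136^2 ≡ 505 · 399 · 288 ≡ 526 (mod 569).

526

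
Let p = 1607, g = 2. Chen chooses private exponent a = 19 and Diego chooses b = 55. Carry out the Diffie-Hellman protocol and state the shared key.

1261

Chen sends A = g^a mod p = 2^19 mod 1607.
2^1 ≡ 2 (mod 1607)
2^2 = (2^1)^2 ≡ 2^2 = 4 ≡ 4 (mod 1607)
2^4 = (2^2)^2 ≡ 4^2 = 16 ≡ 16 (mod 1607)
2^8 = (2^4)^2 ≡ 16^2 = 256 ≡ 256 (mod 1607)
2^16 = (2^8)^2 ≡ 256^2 = 65536 ≡ 1256 (mod 1607)
2^19 = 2^16 · 2^2 · 2^1 ≡ 1256 · 4 · 2 ≡ 406 (mod 1607).
So A = 406. Diego then computes K = A^b mod p = 406^55 mod 1607.
406^1 ≡ 406 (mod 1607)
406^2 = (406^1)^2 ≡ 406^2 = 164836 ≡ 922 (mod 1607)
406^4 = (406^2)^2 ≡ 922^2 = 850084 ≡ 1588 (mod 1607)
406^8 = (406^4)^2 ≡ 1588^2 = 2521744 ≡ 361 (mod 1607)
406^16 = (406^8)^2 ≡ 361^2 = 130321 ≡ 154 (mod 1607)
406^32 = (406^16)^2 ≡ 154^2 = 23716 ≡ 1218 (mod 1607)
406^55 = 406^32 · 406^16 · 406^4 · 406^2 · 406^1 ≡ 1218 · 154 · 1588 · 922 · 406 ≡ 1261 (mod 1607).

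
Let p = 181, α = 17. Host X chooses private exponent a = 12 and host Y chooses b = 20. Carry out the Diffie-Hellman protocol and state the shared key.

48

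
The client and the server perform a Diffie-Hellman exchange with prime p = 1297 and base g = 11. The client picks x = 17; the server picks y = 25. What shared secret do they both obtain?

The server sends B = g^y mod p = 11^25 mod 1297.
11^1 ≡ 11 (mod 1297)
11^2 = (11^1)^2 ≡ 11^2 = 121 ≡ 121 (mod 1297)
11^4 = (11^2)^2 ≡ 121^2 = 14641 ≡ 374 (mod 1297)
11^8 = (11^4)^2 ≡ 374^2 = 139876 ≡ 1097 (mod 1297)
11^16 = (11^8)^2 ≡ 1097^2 = 1203409 ≡ 1090 (mod 1297)
11^25 = 11^16 · 11^8 · 11^1 ≡ 1090 · 1097 · 11 ≡ 153 (mod 1297).
So B = 153. The client then computes K = B^x mod p = 153^17 mod 1297.
153^1 ≡ 153 (mod 1297)
153^2 = (153^1)^2 ≡ 153^2 = 23409 ≡ 63 (mod 1297)
153^4 = (153^2)^2 ≡ 63^2 = 3969 ≡ 78 (mod 1297)
153^8 = (153^4)^2 ≡ 78^2 = 6084 ≡ 896 (mod 1297)
153^16 = (153^8)^2 ≡ 896^2 = 802816 ≡ 1270 (mod 1297)
153^17 = 153^16 · 153^1 ≡ 1270 · 153 ≡ 1057 (mod 1297).

1057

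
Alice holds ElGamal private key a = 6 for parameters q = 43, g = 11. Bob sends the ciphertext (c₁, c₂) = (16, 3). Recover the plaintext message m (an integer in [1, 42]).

5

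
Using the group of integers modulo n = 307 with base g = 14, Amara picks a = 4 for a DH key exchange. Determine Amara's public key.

41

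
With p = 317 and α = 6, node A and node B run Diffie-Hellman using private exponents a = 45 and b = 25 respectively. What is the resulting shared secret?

73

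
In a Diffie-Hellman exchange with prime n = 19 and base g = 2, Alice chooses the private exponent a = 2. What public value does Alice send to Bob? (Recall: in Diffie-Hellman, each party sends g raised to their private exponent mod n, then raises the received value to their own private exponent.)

4

Public value = 2^2 (mod 19).
2^1 ≡ 2 (mod 19)
2^2 = (2^1)^2 ≡ 2^2 = 4 ≡ 4 (mod 19)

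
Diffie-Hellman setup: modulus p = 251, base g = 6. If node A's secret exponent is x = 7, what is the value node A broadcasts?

71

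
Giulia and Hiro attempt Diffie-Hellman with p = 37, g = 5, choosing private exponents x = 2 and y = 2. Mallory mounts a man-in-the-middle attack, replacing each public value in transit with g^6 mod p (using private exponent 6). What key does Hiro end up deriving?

10

Hiro receives Mallory's public value M = 5^6 mod 37 instead of the honest one.
5^1 ≡ 5 (mod 37)
5^2 = (5^1)^2 ≡ 5^2 = 25 ≡ 25 (mod 37)
5^4 = (5^2)^2 ≡ 25^2 = 625 ≡ 33 (mod 37)
5^6 = 5^4 · 5^2 ≡ 33 · 25 ≡ 11 (mod 37).
So M = 11. Hiro computes K = M^2 mod 37.
11^1 ≡ 11 (mod 37)
11^2 = (11^1)^2 ≡ 11^2 = 121 ≡ 10 (mod 37)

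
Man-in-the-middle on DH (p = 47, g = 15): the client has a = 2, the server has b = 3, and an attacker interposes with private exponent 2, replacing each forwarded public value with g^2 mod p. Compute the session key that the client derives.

The client receives an attacker's public value M = 15^2 mod 47 instead of the honest one.
15^1 ≡ 15 (mod 47)
15^2 = (15^1)^2 ≡ 15^2 = 225 ≡ 37 (mod 47)
So M = 37. The client computes K = M^2 mod 47.
37^1 ≡ 37 (mod 47)
37^2 = (37^1)^2 ≡ 37^2 = 1369 ≡ 6 (mod 47)

6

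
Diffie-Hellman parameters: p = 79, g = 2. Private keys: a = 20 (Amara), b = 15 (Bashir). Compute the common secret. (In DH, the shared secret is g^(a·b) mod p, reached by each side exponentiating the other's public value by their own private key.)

Bashir sends B = g^b mod p = 2^15 mod 79.
2^1 ≡ 2 (mod 79)
2^2 = (2^1)^2 ≡ 2^2 = 4 ≡ 4 (mod 79)
2^4 = (2^2)^2 ≡ 4^2 = 16 ≡ 16 (mod 79)
2^8 = (2^4)^2 ≡ 16^2 = 256 ≡ 19 (mod 79)
2^15 = 2^8 · 2^4 · 2^2 · 2^1 ≡ 19 · 16 · 4 · 2 ≡ 62 (mod 79).
So B = 62. Amara then computes K = B^a mod p = 62^20 mod 79.
62^1 ≡ 62 (mod 79)
62^2 = (62^1)^2 ≡ 62^2 = 3844 ≡ 52 (mod 79)
62^4 = (62^2)^2 ≡ 52^2 = 2704 ≡ 18 (mod 79)
62^8 = (62^4)^2 ≡ 18^2 = 324 ≡ 8 (mod 79)
62^16 = (62^8)^2 ≡ 8^2 = 64 ≡ 64 (mod 79)
62^20 = 62^16 · 62^4 ≡ 64 · 18 ≡ 46 (mod 79).

46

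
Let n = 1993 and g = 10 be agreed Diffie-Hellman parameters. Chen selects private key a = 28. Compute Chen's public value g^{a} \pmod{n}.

Public value = 10^{28} \pmod{1993}.
10^1 ≡ 10 (mod 1993)
10^2 = (10^1)^2 ≡ 10^2 = 100 ≡ 100 (mod 1993)
10^4 = (10^2)^2 ≡ 100^2 = 10000 ≡ 35 (mod 1993)
10^8 = (10^4)^2 ≡ 35^2 = 1225 ≡ 1225 (mod 1993)
10^16 = (10^8)^2 ≡ 1225^2 = 1500625 ≡ 1889 (mod 1993)
10^28 = 10^16 · 10^8 · 10^4 ≡ 1889 · 1225 · 35 ≡ 1334 (mod 1993).

1334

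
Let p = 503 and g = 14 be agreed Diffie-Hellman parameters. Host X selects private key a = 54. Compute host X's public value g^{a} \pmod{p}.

197

Public value = 14^{54} \pmod{503}.
14^1 ≡ 14 (mod 503)
14^2 = (14^1)^2 ≡ 14^2 = 196 ≡ 196 (mod 503)
14^4 = (14^2)^2 ≡ 196^2 = 38416 ≡ 188 (mod 503)
14^8 = (14^4)^2 ≡ 188^2 = 35344 ≡ 134 (mod 503)
14^16 = (14^8)^2 ≡ 134^2 = 17956 ≡ 351 (mod 503)
14^32 = (14^16)^2 ≡ 351^2 = 123201 ≡ 469 (mod 503)
14^54 = 14^32 · 14^16 · 14^4 · 14^2 ≡ 469 · 351 · 188 · 196 ≡ 197 (mod 503).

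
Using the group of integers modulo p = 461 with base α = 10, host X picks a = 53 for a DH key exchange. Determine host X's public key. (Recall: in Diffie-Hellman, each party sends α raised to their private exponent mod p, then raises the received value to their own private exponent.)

267

Public value = 10^53 mod 461.
10^1 ≡ 10 (mod 461)
10^2 = (10^1)^2 ≡ 10^2 = 100 ≡ 100 (mod 461)
10^4 = (10^2)^2 ≡ 100^2 = 10000 ≡ 319 (mod 461)
10^8 = (10^4)^2 ≡ 319^2 = 101761 ≡ 341 (mod 461)
10^16 = (10^8)^2 ≡ 341^2 = 116281 ≡ 109 (mod 461)
10^32 = (10^16)^2 ≡ 109^2 = 11881 ≡ 356 (mod 461)
10^53 = 10^32 · 10^16 · 10^4 · 10^1 ≡ 356 · 109 · 319 · 10 ≡ 267 (mod 461).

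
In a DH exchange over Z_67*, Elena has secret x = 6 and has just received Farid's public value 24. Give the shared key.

Shared key K = 24^6 mod 67.
24^1 ≡ 24 (mod 67)
24^2 = (24^1)^2 ≡ 24^2 = 576 ≡ 40 (mod 67)
24^4 = (24^2)^2 ≡ 40^2 = 1600 ≡ 59 (mod 67)
24^6 = 24^4 · 24^2 ≡ 59 · 40 ≡ 15 (mod 67).

15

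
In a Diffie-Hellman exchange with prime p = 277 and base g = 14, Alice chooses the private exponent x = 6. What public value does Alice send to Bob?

122

Public value = 14^6 mod 277.
14^1 ≡ 14 (mod 277)
14^2 = (14^1)^2 ≡ 14^2 = 196 ≡ 196 (mod 277)
14^4 = (14^2)^2 ≡ 196^2 = 38416 ≡ 190 (mod 277)
14^6 = 14^4 · 14^2 ≡ 190 · 196 ≡ 122 (mod 277).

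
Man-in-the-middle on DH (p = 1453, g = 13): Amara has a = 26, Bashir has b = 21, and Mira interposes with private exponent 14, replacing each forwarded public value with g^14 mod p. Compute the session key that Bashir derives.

475

Bashir receives Mira's public value M = 13^14 mod 1453 instead of the honest one.
13^1 ≡ 13 (mod 1453)
13^2 = (13^1)^2 ≡ 13^2 = 169 ≡ 169 (mod 1453)
13^4 = (13^2)^2 ≡ 169^2 = 28561 ≡ 954 (mod 1453)
13^8 = (13^4)^2 ≡ 954^2 = 910116 ≡ 538 (mod 1453)
13^14 = 13^8 · 13^4 · 13^2 ≡ 538 · 954 · 169 ≡ 1300 (mod 1453).
So M = 1300. Bashir computes K = M^21 mod 1453.
1300^1 ≡ 1300 (mod 1453)
1300^2 = (1300^1)^2 ≡ 1300^2 = 1690000 ≡ 161 (mod 1453)
1300^4 = (1300^2)^2 ≡ 161^2 = 25921 ≡ 1220 (mod 1453)
1300^8 = (1300^4)^2 ≡ 1220^2 = 1488400 ≡ 528 (mod 1453)
1300^16 = (1300^8)^2 ≡ 528^2 = 278784 ≡ 1261 (mod 1453)
1300^21 = 1300^16 · 1300^4 · 1300^1 ≡ 1261 · 1220 · 1300 ≡ 475 (mod 1453).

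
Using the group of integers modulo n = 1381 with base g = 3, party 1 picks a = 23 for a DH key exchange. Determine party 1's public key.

51

Public value = 3^23 (mod 1381).
3^1 ≡ 3 (mod 1381)
3^2 = (3^1)^2 ≡ 3^2 = 9 ≡ 9 (mod 1381)
3^4 = (3^2)^2 ≡ 9^2 = 81 ≡ 81 (mod 1381)
3^8 = (3^4)^2 ≡ 81^2 = 6561 ≡ 1037 (mod 1381)
3^16 = (3^8)^2 ≡ 1037^2 = 1075369 ≡ 951 (mod 1381)
3^23 = 3^16 · 3^4 · 3^2 · 3^1 ≡ 951 · 81 · 9 · 3 ≡ 51 (mod 1381).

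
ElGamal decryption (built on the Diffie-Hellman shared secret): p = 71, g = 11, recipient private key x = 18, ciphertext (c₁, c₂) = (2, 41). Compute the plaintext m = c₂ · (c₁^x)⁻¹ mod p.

33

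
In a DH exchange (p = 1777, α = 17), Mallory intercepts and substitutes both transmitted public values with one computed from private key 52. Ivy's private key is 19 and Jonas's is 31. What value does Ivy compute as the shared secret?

1118

Ivy receives Mallory's public value M = 17^52 mod 1777 instead of the honest one.
17^1 ≡ 17 (mod 1777)
17^2 = (17^1)^2 ≡ 17^2 = 289 ≡ 289 (mod 1777)
17^4 = (17^2)^2 ≡ 289^2 = 83521 ≡ 2 (mod 1777)
17^8 = (17^4)^2 ≡ 2^2 = 4 ≡ 4 (mod 1777)
17^16 = (17^8)^2 ≡ 4^2 = 16 ≡ 16 (mod 1777)
17^32 = (17^16)^2 ≡ 16^2 = 256 ≡ 256 (mod 1777)
17^52 = 17^32 · 17^16 · 17^4 ≡ 256 · 16 · 2 ≡ 1084 (mod 1777).
So M = 1084. Ivy computes K = M^19 mod 1777.
1084^1 ≡ 1084 (mod 1777)
1084^2 = (1084^1)^2 ≡ 1084^2 = 1175056 ≡ 459 (mod 1777)
1084^4 = (1084^2)^2 ≡ 459^2 = 210681 ≡ 995 (mod 1777)
1084^8 = (1084^4)^2 ≡ 995^2 = 990025 ≡ 236 (mod 1777)
1084^16 = (1084^8)^2 ≡ 236^2 = 55696 ≡ 609 (mod 1777)
1084^19 = 1084^16 · 1084^2 · 1084^1 ≡ 609 · 459 · 1084 ≡ 1118 (mod 1777).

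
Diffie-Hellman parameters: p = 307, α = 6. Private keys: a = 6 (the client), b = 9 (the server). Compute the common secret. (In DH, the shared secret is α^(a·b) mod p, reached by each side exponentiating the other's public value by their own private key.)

The server sends B = α^b mod p = 6^9 mod 307.
6^1 ≡ 6 (mod 307)
6^2 = (6^1)^2 ≡ 6^2 = 36 ≡ 36 (mod 307)
6^4 = (6^2)^2 ≡ 36^2 = 1296 ≡ 68 (mod 307)
6^8 = (6^4)^2 ≡ 68^2 = 4624 ≡ 19 (mod 307)
6^9 = 6^8 · 6^1 ≡ 19 · 6 ≡ 114 (mod 307).
So B = 114. The client then computes K = B^a mod p = 114^6 mod 307.
114^1 ≡ 114 (mod 307)
114^2 = (114^1)^2 ≡ 114^2 = 12996 ≡ 102 (mod 307)
114^4 = (114^2)^2 ≡ 102^2 = 10404 ≡ 273 (mod 307)
114^6 = 114^4 · 114^2 ≡ 273 · 102 ≡ 216 (mod 307).

216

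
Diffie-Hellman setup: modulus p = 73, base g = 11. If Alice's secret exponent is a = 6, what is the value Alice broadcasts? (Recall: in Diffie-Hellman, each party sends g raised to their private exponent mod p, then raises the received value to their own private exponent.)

Public value = 11^6 mod 73.
11^1 ≡ 11 (mod 73)
11^2 = (11^1)^2 ≡ 11^2 = 121 ≡ 48 (mod 73)
11^4 = (11^2)^2 ≡ 48^2 = 2304 ≡ 41 (mod 73)
11^6 = 11^4 · 11^2 ≡ 41 · 48 ≡ 70 (mod 73).

70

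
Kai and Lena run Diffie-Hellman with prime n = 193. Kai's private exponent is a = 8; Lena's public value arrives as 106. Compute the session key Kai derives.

150

Shared key K = 106^8 mod 193.
106^1 ≡ 106 (mod 193)
106^2 = (106^1)^2 ≡ 106^2 = 11236 ≡ 42 (mod 193)
106^4 = (106^2)^2 ≡ 42^2 = 1764 ≡ 27 (mod 193)
106^8 = (106^4)^2 ≡ 27^2 = 729 ≡ 150 (mod 193)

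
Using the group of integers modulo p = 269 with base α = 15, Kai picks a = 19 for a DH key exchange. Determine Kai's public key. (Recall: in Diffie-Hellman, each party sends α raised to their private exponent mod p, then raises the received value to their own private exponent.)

Public value = 15^19 mod 269.
15^1 ≡ 15 (mod 269)
15^2 = (15^1)^2 ≡ 15^2 = 225 ≡ 225 (mod 269)
15^4 = (15^2)^2 ≡ 225^2 = 50625 ≡ 53 (mod 269)
15^8 = (15^4)^2 ≡ 53^2 = 2809 ≡ 119 (mod 269)
15^16 = (15^8)^2 ≡ 119^2 = 14161 ≡ 173 (mod 269)
15^19 = 15^16 · 15^2 · 15^1 ≡ 173 · 225 · 15 ≡ 145 (mod 269).

145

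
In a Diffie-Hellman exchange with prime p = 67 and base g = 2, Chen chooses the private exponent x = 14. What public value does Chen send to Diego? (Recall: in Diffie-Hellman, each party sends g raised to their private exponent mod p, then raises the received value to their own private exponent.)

36

Public value = 2^14 mod 67.
2^1 ≡ 2 (mod 67)
2^2 = (2^1)^2 ≡ 2^2 = 4 ≡ 4 (mod 67)
2^4 = (2^2)^2 ≡ 4^2 = 16 ≡ 16 (mod 67)
2^8 = (2^4)^2 ≡ 16^2 = 256 ≡ 55 (mod 67)
2^14 = 2^8 · 2^4 · 2^2 ≡ 55 · 16 · 4 ≡ 36 (mod 67).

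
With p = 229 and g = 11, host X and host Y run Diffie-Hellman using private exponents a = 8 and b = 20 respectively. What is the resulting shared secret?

Host Y sends B = g^b mod p = 11^20 mod 229.
11^1 ≡ 11 (mod 229)
11^2 = (11^1)^2 ≡ 11^2 = 121 ≡ 121 (mod 229)
11^4 = (11^2)^2 ≡ 121^2 = 14641 ≡ 214 (mod 229)
11^8 = (11^4)^2 ≡ 214^2 = 45796 ≡ 225 (mod 229)
11^16 = (11^8)^2 ≡ 225^2 = 50625 ≡ 16 (mod 229)
11^20 = 11^16 · 11^4 ≡ 16 · 214 ≡ 218 (mod 229).
So B = 218. Host X then computes K = B^a mod p = 218^8 mod 229.
218^1 ≡ 218 (mod 229)
218^2 = (218^1)^2 ≡ 218^2 = 47524 ≡ 121 (mod 229)
218^4 = (218^2)^2 ≡ 121^2 = 14641 ≡ 214 (mod 229)
218^8 = (218^4)^2 ≡ 214^2 = 45796 ≡ 225 (mod 229)

225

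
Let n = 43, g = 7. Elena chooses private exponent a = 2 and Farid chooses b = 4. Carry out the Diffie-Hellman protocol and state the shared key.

Farid sends B = g^b mod n = 7^4 mod 43.
7^1 ≡ 7 (mod 43)
7^2 = (7^1)^2 ≡ 7^2 = 49 ≡ 6 (mod 43)
7^4 = (7^2)^2 ≡ 6^2 = 36 ≡ 36 (mod 43)
So B = 36. Elena then computes K = B^a mod n = 36^2 mod 43.
36^1 ≡ 36 (mod 43)
36^2 = (36^1)^2 ≡ 36^2 = 1296 ≡ 6 (mod 43)

6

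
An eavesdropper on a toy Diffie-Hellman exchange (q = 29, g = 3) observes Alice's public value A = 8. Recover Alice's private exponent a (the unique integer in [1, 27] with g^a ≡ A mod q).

23

Try successive powers of 3 modulo 29:
3^1 ≡ 3
3^2 ≡ 9
3^3 ≡ 27
3^4 ≡ 23
3^5 ≡ 11
3^6 ≡ 4
3^7 ≡ 12
3^8 ≡ 7
3^9 ≡ 21
3^10 ≡ 5
3^11 ≡ 15
3^12 ≡ 16
3^13 ≡ 19
3^14 ≡ 28
3^15 ≡ 26
3^16 ≡ 20
3^17 ≡ 2
3^18 ≡ 6
3^19 ≡ 18
3^20 ≡ 25
3^21 ≡ 17
3^22 ≡ 22
3^23 ≡ 8
Found: a = 23.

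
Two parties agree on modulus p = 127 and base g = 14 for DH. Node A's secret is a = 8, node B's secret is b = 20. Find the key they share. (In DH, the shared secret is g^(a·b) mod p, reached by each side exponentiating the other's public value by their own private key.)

Node A sends A = g^a mod p = 14^8 mod 127.
14^1 ≡ 14 (mod 127)
14^2 = (14^1)^2 ≡ 14^2 = 196 ≡ 69 (mod 127)
14^4 = (14^2)^2 ≡ 69^2 = 4761 ≡ 62 (mod 127)
14^8 = (14^4)^2 ≡ 62^2 = 3844 ≡ 34 (mod 127)
So A = 34. Node B then computes K = A^b mod p = 34^20 mod 127.
34^1 ≡ 34 (mod 127)
34^2 = (34^1)^2 ≡ 34^2 = 1156 ≡ 13 (mod 127)
34^4 = (34^2)^2 ≡ 13^2 = 169 ≡ 42 (mod 127)
34^8 = (34^4)^2 ≡ 42^2 = 1764 ≡ 113 (mod 127)
34^16 = (34^8)^2 ≡ 113^2 = 12769 ≡ 69 (mod 127)
34^20 = 34^16 · 34^4 ≡ 69 · 42 ≡ 104 (mod 127).

104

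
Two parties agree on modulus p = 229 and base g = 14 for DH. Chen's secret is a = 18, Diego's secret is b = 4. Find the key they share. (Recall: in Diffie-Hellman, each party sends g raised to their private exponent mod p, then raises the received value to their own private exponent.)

121

Chen sends A = g^a mod p = 14^18 mod 229.
14^1 ≡ 14 (mod 229)
14^2 = (14^1)^2 ≡ 14^2 = 196 ≡ 196 (mod 229)
14^4 = (14^2)^2 ≡ 196^2 = 38416 ≡ 173 (mod 229)
14^8 = (14^4)^2 ≡ 173^2 = 29929 ≡ 159 (mod 229)
14^16 = (14^8)^2 ≡ 159^2 = 25281 ≡ 91 (mod 229)
14^18 = 14^16 · 14^2 ≡ 91 · 196 ≡ 203 (mod 229).
So A = 203. Diego then computes K = A^b mod p = 203^4 mod 229.
203^1 ≡ 203 (mod 229)
203^2 = (203^1)^2 ≡ 203^2 = 41209 ≡ 218 (mod 229)
203^4 = (203^2)^2 ≡ 218^2 = 47524 ≡ 121 (mod 229)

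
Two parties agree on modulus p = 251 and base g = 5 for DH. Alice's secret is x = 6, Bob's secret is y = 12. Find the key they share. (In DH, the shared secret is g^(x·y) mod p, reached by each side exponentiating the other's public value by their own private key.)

249

Bob sends B = g^y mod p = 5^12 mod 251.
5^1 ≡ 5 (mod 251)
5^2 = (5^1)^2 ≡ 5^2 = 25 ≡ 25 (mod 251)
5^4 = (5^2)^2 ≡ 25^2 = 625 ≡ 123 (mod 251)
5^8 = (5^4)^2 ≡ 123^2 = 15129 ≡ 69 (mod 251)
5^12 = 5^8 · 5^4 ≡ 69 · 123 ≡ 204 (mod 251).
So B = 204. Alice then computes K = B^x mod p = 204^6 mod 251.
204^1 ≡ 204 (mod 251)
204^2 = (204^1)^2 ≡ 204^2 = 41616 ≡ 201 (mod 251)
204^4 = (204^2)^2 ≡ 201^2 = 40401 ≡ 241 (mod 251)
204^6 = 204^4 · 204^2 ≡ 241 · 201 ≡ 249 (mod 251).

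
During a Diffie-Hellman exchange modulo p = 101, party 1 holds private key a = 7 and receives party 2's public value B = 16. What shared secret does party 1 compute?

Shared key K = 16^7 mod 101.
16^1 ≡ 16 (mod 101)
16^2 = (16^1)^2 ≡ 16^2 = 256 ≡ 54 (mod 101)
16^4 = (16^2)^2 ≡ 54^2 = 2916 ≡ 88 (mod 101)
16^7 = 16^4 · 16^2 · 16^1 ≡ 88 · 54 · 16 ≡ 80 (mod 101).

80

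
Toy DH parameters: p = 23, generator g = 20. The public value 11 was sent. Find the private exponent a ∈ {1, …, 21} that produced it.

15

Try successive powers of 20 modulo 23:
20^1 ≡ 20
20^2 ≡ 9
20^3 ≡ 19
20^4 ≡ 12
20^5 ≡ 10
20^6 ≡ 16
20^7 ≡ 21
20^8 ≡ 6
20^9 ≡ 5
20^10 ≡ 8
20^11 ≡ 22
20^12 ≡ 3
20^13 ≡ 14
20^14 ≡ 4
20^15 ≡ 11
Found: a = 15.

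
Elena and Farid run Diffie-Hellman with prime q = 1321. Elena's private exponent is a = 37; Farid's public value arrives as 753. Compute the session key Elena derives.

Shared key K = 753^37 mod 1321.
753^1 ≡ 753 (mod 1321)
753^2 = (753^1)^2 ≡ 753^2 = 567009 ≡ 300 (mod 1321)
753^4 = (753^2)^2 ≡ 300^2 = 90000 ≡ 172 (mod 1321)
753^8 = (753^4)^2 ≡ 172^2 = 29584 ≡ 522 (mod 1321)
753^16 = (753^8)^2 ≡ 522^2 = 272484 ≡ 358 (mod 1321)
753^32 = (753^16)^2 ≡ 358^2 = 128164 ≡ 27 (mod 1321)
753^37 = 753^32 · 753^4 · 753^1 ≡ 27 · 172 · 753 ≡ 245 (mod 1321).

245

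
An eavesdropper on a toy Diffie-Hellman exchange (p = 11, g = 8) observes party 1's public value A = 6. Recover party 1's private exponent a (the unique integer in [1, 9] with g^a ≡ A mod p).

3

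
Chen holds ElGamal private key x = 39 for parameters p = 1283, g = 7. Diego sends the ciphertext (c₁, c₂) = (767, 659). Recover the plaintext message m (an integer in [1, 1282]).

Shared mask s = c₁^x mod p = 767^39 mod 1283.
767^1 ≡ 767 (mod 1283)
767^2 = (767^1)^2 ≡ 767^2 = 588289 ≡ 675 (mod 1283)
767^4 = (767^2)^2 ≡ 675^2 = 455625 ≡ 160 (mod 1283)
767^8 = (767^4)^2 ≡ 160^2 = 25600 ≡ 1223 (mod 1283)
767^16 = (767^8)^2 ≡ 1223^2 = 1495729 ≡ 1034 (mod 1283)
767^32 = (767^16)^2 ≡ 1034^2 = 1069156 ≡ 417 (mod 1283)
767^39 = 767^32 · 767^4 · 767^2 · 767^1 ≡ 417 · 160 · 675 · 767 ≡ 138 (mod 1283).
So s = 138; s⁻¹ ≡ 344 (mod 1283).
m = c₂ · s⁻¹ mod 1283 = 659 · 344 mod 1283 = 888.

888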